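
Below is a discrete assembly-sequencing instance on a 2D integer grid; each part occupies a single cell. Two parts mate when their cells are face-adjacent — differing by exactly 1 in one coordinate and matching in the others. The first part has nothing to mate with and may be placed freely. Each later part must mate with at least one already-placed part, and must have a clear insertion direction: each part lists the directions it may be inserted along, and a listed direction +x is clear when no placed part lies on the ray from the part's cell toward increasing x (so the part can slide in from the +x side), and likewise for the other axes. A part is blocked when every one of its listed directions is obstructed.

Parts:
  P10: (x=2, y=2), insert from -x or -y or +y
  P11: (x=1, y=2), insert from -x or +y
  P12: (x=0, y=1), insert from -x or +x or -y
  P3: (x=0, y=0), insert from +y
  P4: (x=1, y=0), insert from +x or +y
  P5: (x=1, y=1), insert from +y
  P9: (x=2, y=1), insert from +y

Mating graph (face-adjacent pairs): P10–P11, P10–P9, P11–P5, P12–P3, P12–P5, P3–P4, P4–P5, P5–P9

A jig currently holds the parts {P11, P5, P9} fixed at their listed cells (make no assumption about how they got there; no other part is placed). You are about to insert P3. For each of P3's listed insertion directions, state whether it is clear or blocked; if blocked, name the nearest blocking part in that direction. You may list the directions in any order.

+y: clear

+y: ray from P3(0, 0) has no placed part ⇒ clear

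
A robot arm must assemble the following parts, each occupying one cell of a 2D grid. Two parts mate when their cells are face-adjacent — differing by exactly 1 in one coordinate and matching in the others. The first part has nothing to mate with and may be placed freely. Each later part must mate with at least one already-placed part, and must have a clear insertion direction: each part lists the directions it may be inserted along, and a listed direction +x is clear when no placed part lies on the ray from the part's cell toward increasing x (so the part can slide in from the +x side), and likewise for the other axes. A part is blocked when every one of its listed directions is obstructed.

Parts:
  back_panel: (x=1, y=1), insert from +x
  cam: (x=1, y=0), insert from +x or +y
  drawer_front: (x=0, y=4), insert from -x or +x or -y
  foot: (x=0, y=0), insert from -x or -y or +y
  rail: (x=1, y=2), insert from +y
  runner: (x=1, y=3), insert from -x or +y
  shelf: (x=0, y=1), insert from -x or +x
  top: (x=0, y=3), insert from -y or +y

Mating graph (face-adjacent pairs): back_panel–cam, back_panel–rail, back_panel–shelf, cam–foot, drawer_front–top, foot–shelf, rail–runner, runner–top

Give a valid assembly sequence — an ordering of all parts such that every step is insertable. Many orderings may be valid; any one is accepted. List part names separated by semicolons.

foot; shelf; cam; back_panel; rail; runner; top; drawer_front

1. foot@(0, 0) [-x clear] — {foot}
2. shelf@(0, 1) [-x clear] — {foot, shelf}
3. cam@(1, 0) [+x clear] — {cam, foot, shelf}
4. back_panel@(1, 1) [+x clear] — {back_panel, cam, foot, shelf}
5. rail@(1, 2) [+y clear] — {back_panel, cam, foot, rail, shelf}
6. runner@(1, 3) [-x clear] — {back_panel, cam, foot, rail, runner, shelf}
7. top@(0, 3) [+y clear] — {back_panel, cam, foot, rail, runner, shelf, top}
8. drawer_front@(0, 4) [-x clear] — {back_panel, cam, drawer_front, foot, rail, runner, shelf, top}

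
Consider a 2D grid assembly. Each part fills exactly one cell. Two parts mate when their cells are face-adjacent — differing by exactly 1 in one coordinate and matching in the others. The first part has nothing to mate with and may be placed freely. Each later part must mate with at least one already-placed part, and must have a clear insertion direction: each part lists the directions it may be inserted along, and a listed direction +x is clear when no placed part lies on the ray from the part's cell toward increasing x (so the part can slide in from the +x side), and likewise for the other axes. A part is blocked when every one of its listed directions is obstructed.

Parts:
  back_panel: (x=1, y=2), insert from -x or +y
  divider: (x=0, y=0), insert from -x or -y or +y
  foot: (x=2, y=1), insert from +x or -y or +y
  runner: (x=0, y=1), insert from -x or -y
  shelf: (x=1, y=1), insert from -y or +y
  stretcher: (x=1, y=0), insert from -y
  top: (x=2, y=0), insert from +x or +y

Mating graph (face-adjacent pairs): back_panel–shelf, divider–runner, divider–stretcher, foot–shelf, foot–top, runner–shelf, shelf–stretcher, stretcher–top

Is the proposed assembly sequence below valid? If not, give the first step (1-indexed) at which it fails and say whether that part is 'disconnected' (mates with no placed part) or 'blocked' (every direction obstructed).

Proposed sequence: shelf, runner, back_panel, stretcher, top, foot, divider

Valid

1. shelf@(1, 1) [-y clear] — {shelf}
2. runner@(0, 1) [-x clear] — {runner, shelf}
3. back_panel@(1, 2) [-x clear] — {back_panel, runner, shelf}
4. stretcher@(1, 0) [-y clear] — {back_panel, runner, shelf, stretcher}
5. top@(2, 0) [+x clear] — {back_panel, runner, shelf, stretcher, top}
6. foot@(2, 1) [+x clear] — {back_panel, foot, runner, shelf, stretcher, top}
7. divider@(0, 0) [-x clear] — {back_panel, divider, foot, runner, shelf, stretcher, top}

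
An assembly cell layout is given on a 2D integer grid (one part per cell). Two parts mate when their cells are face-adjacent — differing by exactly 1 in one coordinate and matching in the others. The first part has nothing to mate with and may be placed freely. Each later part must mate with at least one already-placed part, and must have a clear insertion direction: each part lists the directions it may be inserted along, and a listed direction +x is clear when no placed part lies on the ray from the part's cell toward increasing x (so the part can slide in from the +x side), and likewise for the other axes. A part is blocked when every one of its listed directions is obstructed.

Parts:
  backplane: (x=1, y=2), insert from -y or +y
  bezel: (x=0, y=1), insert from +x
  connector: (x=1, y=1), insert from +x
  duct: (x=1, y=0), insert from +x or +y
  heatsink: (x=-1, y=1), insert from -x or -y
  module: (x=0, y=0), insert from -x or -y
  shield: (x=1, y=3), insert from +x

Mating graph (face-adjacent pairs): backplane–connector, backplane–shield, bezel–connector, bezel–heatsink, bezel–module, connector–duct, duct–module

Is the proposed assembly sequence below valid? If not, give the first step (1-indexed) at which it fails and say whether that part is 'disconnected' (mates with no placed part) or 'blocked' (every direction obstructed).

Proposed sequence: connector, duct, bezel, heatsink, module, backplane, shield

Invalid at step 3 (blocked)

1. connector@(1, 1) [+x clear] — {connector}
2. duct@(1, 0) [+x clear] — {connector, duct}
3. bezel@(0, 1) — +x all obstructed ⇒ blocked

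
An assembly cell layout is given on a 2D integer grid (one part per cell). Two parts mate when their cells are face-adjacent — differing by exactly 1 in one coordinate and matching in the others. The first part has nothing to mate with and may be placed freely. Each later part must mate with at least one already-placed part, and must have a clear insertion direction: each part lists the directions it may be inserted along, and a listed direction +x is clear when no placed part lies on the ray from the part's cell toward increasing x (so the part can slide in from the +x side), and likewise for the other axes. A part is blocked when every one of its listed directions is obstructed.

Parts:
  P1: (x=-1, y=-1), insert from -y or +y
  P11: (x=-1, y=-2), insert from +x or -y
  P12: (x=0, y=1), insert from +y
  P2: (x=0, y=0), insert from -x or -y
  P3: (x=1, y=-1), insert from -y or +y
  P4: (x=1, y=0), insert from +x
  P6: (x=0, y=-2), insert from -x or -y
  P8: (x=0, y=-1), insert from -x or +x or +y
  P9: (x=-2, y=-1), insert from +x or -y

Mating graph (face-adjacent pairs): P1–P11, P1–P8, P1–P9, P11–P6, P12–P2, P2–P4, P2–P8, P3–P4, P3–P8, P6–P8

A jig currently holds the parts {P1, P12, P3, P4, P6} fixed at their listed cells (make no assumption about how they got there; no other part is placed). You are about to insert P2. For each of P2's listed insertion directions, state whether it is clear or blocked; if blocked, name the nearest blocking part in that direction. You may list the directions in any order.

-x: clear; -y: blocked by P6

-x: ray from P2(0, 0) has no placed part ⇒ clear
-y: nearest on ray is P6@(0, -2) ⇒ blocked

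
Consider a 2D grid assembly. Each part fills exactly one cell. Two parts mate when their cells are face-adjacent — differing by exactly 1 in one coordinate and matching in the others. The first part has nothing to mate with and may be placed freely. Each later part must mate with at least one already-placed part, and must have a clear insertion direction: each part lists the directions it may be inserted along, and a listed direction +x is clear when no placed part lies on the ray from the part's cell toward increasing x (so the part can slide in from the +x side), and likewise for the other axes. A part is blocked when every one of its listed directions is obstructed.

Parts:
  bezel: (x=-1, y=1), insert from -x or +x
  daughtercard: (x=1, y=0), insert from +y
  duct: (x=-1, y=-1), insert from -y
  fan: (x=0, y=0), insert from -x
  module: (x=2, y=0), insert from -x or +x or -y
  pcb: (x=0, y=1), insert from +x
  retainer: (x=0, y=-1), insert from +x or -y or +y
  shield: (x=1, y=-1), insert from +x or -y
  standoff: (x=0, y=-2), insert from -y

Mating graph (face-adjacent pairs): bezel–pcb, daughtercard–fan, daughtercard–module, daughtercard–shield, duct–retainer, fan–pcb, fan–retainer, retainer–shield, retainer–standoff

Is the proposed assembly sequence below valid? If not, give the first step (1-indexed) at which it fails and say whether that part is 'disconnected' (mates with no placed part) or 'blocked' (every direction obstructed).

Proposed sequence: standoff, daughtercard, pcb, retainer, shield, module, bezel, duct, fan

1. standoff@(0, -2) [-y clear] — {standoff}
2. daughtercard@(1, 0) — no placed neighbour ⇒ disconnected

Invalid at step 2 (disconnected)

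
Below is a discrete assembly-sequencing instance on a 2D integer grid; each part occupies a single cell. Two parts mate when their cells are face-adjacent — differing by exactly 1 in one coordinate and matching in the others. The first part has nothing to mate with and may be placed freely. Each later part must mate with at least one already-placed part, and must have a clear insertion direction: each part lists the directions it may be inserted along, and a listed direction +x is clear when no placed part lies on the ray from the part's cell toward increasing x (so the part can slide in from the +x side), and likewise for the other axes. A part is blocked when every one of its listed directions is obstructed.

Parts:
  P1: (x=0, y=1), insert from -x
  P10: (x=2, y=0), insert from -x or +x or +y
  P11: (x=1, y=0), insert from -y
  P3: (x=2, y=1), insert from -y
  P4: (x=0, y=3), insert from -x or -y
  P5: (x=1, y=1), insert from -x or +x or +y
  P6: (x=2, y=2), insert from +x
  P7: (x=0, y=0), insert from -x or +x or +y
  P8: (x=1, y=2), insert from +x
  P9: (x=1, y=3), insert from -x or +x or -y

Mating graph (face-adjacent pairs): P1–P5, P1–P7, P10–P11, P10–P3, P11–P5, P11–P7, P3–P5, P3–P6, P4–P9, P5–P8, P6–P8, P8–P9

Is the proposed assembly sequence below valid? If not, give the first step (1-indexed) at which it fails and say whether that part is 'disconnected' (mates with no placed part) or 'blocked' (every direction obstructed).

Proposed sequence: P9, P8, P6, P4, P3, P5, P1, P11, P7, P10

Valid

1. P9@(1, 3) [-x clear] — {P9}
2. P8@(1, 2) [+x clear] — {P8, P9}
3. P6@(2, 2) [+x clear] — {P6, P8, P9}
4. P4@(0, 3) [-x clear] — {P4, P6, P8, P9}
5. P3@(2, 1) [-y clear] — {P3, P4, P6, P8, P9}
6. P5@(1, 1) [-x clear] — {P3, P4, P5, P6, P8, P9}
7. P1@(0, 1) [-x clear] — {P1, P3, P4, P5, P6, P8, P9}
8. P11@(1, 0) [-y clear] — {P1, P11, P3, P4, P5, P6, P8, P9}
9. P7@(0, 0) [-x clear] — {P1, P11, P3, P4, P5, P6, P7, P8, P9}
10. P10@(2, 0) [+x clear] — {P1, P10, P11, P3, P4, P5, P6, P7, P8, P9}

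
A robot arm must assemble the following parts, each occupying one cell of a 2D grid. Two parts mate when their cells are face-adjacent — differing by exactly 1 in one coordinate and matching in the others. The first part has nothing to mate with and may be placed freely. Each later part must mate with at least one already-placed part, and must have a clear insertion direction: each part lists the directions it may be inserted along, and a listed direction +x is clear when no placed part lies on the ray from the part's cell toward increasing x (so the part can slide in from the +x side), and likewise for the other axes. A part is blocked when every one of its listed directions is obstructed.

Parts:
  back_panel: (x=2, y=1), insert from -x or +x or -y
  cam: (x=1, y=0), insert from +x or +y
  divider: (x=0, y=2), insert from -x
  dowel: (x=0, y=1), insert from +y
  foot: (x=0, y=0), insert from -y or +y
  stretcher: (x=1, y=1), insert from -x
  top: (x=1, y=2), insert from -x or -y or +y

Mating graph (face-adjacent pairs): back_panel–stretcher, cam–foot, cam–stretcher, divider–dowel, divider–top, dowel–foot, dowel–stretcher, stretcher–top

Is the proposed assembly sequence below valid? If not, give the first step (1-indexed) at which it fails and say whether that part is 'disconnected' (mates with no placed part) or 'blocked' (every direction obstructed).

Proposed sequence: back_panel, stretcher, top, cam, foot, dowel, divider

Valid

1. back_panel@(2, 1) [-x clear] — {back_panel}
2. stretcher@(1, 1) [-x clear] — {back_panel, stretcher}
3. top@(1, 2) [-x clear] — {back_panel, stretcher, top}
4. cam@(1, 0) [+x clear] — {back_panel, cam, stretcher, top}
5. foot@(0, 0) [-y clear] — {back_panel, cam, foot, stretcher, top}
6. dowel@(0, 1) [+y clear] — {back_panel, cam, dowel, foot, stretcher, top}
7. divider@(0, 2) [-x clear] — {back_panel, cam, divider, dowel, foot, stretcher, top}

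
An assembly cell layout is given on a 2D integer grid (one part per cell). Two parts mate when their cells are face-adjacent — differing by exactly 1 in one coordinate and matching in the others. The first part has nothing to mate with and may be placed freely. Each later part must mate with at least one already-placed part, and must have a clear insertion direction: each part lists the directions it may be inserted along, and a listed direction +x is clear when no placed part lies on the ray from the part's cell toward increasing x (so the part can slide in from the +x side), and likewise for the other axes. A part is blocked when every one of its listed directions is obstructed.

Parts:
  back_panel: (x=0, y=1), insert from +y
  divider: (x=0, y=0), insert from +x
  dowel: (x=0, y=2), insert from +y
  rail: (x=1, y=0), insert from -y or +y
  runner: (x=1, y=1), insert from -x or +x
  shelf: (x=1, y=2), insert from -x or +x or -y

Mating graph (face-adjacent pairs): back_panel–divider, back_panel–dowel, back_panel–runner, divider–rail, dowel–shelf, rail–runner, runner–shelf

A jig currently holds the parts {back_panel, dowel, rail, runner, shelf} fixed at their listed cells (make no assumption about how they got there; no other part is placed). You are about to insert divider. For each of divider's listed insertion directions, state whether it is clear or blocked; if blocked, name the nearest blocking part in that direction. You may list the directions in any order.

+x: nearest on ray is rail@(1, 0) ⇒ blocked

+x: blocked by rail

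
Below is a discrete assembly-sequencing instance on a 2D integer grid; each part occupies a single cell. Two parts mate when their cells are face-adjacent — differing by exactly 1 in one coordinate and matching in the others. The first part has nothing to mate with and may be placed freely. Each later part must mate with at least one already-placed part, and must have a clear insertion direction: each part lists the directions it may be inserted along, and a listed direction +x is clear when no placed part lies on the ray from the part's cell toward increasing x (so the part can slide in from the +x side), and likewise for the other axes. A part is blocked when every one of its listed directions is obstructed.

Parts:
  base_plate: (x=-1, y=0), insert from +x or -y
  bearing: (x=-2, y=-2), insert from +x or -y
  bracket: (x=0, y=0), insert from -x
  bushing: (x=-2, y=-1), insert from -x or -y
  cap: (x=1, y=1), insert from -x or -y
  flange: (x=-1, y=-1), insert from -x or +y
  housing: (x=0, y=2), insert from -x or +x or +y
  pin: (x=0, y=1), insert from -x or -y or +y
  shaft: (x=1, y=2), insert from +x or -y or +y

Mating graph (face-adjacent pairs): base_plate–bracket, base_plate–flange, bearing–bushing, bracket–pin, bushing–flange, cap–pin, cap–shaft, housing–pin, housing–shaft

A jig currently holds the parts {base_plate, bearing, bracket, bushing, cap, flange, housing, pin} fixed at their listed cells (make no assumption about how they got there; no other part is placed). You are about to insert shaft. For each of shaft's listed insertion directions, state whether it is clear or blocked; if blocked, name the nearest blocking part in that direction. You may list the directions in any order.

+x: clear; +y: clear; -y: blocked by cap

+x: ray from shaft(1, 2) has no placed part ⇒ clear
-y: nearest on ray is cap@(1, 1) ⇒ blocked
+y: ray from shaft(1, 2) has no placed part ⇒ clear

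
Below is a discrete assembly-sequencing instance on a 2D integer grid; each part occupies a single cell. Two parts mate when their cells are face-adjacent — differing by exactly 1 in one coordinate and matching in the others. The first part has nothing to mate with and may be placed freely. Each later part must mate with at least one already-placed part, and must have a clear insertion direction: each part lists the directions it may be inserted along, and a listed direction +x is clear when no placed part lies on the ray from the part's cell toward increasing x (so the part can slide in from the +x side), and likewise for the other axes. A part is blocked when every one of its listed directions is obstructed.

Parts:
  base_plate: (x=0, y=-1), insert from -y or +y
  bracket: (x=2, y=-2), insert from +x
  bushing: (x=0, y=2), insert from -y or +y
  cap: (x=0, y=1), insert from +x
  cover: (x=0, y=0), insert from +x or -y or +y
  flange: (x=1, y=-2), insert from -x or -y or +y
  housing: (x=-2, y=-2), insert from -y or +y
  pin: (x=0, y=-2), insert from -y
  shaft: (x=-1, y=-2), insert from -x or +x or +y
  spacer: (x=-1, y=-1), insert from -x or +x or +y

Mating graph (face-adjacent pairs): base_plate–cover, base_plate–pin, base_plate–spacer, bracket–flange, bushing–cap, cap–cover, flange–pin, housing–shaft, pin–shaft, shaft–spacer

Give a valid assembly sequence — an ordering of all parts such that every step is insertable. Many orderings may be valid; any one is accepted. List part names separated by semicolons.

cap; cover; base_plate; spacer; pin; shaft; housing; bushing; flange; bracket

1. cap@(0, 1) [+x clear] — {cap}
2. cover@(0, 0) [+x clear] — {cap, cover}
3. base_plate@(0, -1) [-y clear] — {base_plate, cap, cover}
4. spacer@(-1, -1) [-x clear] — {base_plate, cap, cover, spacer}
5. pin@(0, -2) [-y clear] — {base_plate, cap, cover, pin, spacer}
6. shaft@(-1, -2) [-x clear] — {base_plate, cap, cover, pin, shaft, spacer}
7. housing@(-2, -2) [-y clear] — {base_plate, cap, cover, housing, pin, shaft, spacer}
8. bushing@(0, 2) [+y clear] — {base_plate, bushing, cap, cover, housing, pin, shaft, spacer}
9. flange@(1, -2) [-y clear] — {base_plate, bushing, cap, cover, flange, housing, pin, shaft, spacer}
10. bracket@(2, -2) [+x clear] — {base_plate, bracket, bushing, cap, cover, flange, housing, pin, shaft, spacer}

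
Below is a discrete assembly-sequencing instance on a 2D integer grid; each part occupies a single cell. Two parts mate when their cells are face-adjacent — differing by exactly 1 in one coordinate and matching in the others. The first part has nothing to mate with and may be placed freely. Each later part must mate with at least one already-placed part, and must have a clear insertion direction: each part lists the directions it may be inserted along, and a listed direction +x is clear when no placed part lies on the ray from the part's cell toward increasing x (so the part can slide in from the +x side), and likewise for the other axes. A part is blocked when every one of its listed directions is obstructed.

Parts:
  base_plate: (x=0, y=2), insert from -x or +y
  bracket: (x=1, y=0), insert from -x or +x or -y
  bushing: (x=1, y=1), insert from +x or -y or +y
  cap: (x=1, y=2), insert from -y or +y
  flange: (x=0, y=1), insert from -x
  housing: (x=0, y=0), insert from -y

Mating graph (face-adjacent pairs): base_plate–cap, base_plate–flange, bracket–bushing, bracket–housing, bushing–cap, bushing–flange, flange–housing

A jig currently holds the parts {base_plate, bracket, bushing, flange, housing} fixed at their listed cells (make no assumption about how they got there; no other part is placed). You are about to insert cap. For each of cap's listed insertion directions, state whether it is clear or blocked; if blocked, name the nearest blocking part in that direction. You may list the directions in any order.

-y: nearest on ray is bushing@(1, 1) ⇒ blocked
+y: ray from cap(1, 2) has no placed part ⇒ clear

+y: clear; -y: blocked by bushing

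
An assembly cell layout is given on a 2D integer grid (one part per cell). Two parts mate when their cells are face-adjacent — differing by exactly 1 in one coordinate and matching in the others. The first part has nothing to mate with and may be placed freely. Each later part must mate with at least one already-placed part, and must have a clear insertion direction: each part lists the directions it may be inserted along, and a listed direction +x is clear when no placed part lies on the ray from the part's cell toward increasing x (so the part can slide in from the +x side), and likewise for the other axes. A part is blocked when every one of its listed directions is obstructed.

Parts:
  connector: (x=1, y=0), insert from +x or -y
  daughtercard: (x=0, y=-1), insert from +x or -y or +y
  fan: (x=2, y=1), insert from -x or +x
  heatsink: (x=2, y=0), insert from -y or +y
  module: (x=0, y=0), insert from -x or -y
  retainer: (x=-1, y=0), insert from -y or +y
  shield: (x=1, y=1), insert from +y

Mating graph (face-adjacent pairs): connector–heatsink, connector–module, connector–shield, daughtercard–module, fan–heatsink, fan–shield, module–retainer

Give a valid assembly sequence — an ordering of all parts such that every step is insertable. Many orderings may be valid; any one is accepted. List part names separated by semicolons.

1. daughtercard@(0, -1) [+x clear] — {daughtercard}
2. module@(0, 0) [-x clear] — {daughtercard, module}
3. retainer@(-1, 0) [-y clear] — {daughtercard, module, retainer}
4. connector@(1, 0) [+x clear] — {connector, daughtercard, module, retainer}
5. shield@(1, 1) [+y clear] — {connector, daughtercard, module, retainer, shield}
6. fan@(2, 1) [+x clear] — {connector, daughtercard, fan, module, retainer, shield}
7. heatsink@(2, 0) [-y clear] — {connector, daughtercard, fan, heatsink, module, retainer, shield}

daughtercard; module; retainer; connector; shield; fan; heatsink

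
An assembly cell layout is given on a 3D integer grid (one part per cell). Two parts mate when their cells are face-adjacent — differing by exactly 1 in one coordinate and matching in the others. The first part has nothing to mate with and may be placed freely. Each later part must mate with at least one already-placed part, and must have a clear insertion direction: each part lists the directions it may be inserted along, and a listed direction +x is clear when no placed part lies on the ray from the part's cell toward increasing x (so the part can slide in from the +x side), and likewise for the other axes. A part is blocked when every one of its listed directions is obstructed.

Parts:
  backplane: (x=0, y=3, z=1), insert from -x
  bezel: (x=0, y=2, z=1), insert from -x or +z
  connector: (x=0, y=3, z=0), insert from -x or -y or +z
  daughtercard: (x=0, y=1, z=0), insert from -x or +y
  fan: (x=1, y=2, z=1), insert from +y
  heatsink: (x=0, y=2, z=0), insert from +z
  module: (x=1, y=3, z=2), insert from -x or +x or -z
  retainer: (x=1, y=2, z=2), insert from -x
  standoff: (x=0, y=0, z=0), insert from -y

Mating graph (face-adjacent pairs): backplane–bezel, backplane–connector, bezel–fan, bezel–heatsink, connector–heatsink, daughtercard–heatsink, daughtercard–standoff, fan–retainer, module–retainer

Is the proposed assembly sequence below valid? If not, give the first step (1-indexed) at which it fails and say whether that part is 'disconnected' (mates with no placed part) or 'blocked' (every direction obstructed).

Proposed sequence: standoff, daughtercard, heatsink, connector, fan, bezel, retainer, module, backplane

Invalid at step 5 (disconnected)

1. standoff@(0, 0, 0) [-y clear] — {standoff}
2. daughtercard@(0, 1, 0) [-x clear] — {daughtercard, standoff}
3. heatsink@(0, 2, 0) [+z clear] — {daughtercard, heatsink, standoff}
4. connector@(0, 3, 0) [-x clear] — {connector, daughtercard, heatsink, standoff}
5. fan@(1, 2, 1) — no placed neighbour ⇒ disconnected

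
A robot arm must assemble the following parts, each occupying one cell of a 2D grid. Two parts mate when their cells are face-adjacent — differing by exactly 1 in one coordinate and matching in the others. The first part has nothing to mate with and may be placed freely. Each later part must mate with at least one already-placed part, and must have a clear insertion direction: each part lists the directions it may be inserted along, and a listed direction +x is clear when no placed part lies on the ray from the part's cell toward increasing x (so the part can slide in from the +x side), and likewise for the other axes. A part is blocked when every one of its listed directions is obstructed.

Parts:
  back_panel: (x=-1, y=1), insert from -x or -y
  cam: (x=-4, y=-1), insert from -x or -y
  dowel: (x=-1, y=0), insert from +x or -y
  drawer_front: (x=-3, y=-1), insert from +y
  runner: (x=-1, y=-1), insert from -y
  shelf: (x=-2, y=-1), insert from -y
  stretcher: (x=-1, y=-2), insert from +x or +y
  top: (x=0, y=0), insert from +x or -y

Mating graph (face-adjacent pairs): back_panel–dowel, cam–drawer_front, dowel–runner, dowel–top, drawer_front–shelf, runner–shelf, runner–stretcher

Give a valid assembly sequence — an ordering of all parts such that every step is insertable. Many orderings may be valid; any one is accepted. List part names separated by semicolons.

1. runner@(-1, -1) [-y clear] — {runner}
2. shelf@(-2, -1) [-y clear] — {runner, shelf}
3. dowel@(-1, 0) [+x clear] — {dowel, runner, shelf}
4. stretcher@(-1, -2) [+x clear] — {dowel, runner, shelf, stretcher}
5. back_panel@(-1, 1) [-x clear] — {back_panel, dowel, runner, shelf, stretcher}
6. drawer_front@(-3, -1) [+y clear] — {back_panel, dowel, drawer_front, runner, shelf, stretcher}
7. cam@(-4, -1) [-x clear] — {back_panel, cam, dowel, drawer_front, runner, shelf, stretcher}
8. top@(0, 0) [+x clear] — {back_panel, cam, dowel, drawer_front, runner, shelf, stretcher, top}

runner; shelf; dowel; stretcher; back_panel; drawer_front; cam; top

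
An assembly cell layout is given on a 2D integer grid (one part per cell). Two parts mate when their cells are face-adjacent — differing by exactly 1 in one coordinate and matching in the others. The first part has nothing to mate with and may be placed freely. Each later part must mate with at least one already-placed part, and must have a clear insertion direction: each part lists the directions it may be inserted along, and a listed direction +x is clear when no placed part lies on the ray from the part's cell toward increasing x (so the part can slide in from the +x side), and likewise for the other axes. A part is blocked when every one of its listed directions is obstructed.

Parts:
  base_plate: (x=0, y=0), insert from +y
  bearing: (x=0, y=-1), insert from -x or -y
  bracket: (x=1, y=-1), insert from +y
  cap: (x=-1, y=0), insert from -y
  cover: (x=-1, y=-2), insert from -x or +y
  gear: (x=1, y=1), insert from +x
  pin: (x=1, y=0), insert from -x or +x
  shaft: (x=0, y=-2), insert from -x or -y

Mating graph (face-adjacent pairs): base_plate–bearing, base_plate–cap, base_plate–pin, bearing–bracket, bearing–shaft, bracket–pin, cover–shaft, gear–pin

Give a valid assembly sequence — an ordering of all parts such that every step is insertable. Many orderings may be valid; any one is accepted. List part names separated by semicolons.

shaft; bearing; bracket; pin; gear; base_plate; cap; cover

1. shaft@(0, -2) [-x clear] — {shaft}
2. bearing@(0, -1) [-x clear] — {bearing, shaft}
3. bracket@(1, -1) [+y clear] — {bearing, bracket, shaft}
4. pin@(1, 0) [-x clear] — {bearing, bracket, pin, shaft}
5. gear@(1, 1) [+x clear] — {bearing, bracket, gear, pin, shaft}
6. base_plate@(0, 0) [+y clear] — {base_plate, bearing, bracket, gear, pin, shaft}
7. cap@(-1, 0) [-y clear] — {base_plate, bearing, bracket, cap, gear, pin, shaft}
8. cover@(-1, -2) [-x clear] — {base_plate, bearing, bracket, cap, cover, gear, pin, shaft}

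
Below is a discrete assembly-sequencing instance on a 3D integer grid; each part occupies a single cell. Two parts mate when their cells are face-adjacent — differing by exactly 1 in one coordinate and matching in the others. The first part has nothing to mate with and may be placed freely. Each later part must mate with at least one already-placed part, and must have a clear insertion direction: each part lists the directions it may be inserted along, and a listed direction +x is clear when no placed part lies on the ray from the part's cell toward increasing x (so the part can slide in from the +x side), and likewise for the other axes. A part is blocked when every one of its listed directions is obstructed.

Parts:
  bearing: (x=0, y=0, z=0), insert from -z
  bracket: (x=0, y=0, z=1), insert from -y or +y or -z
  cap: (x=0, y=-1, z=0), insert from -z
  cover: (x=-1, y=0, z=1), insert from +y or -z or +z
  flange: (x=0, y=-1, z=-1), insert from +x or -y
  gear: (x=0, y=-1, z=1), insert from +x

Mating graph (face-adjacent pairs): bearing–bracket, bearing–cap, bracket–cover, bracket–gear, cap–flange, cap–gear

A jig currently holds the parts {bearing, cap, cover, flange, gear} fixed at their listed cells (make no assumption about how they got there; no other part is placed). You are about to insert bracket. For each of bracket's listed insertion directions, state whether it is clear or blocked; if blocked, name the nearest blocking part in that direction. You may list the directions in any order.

+y: clear; -y: blocked by gear; -z: blocked by bearing

-y: nearest on ray is gear@(0, -1, 1) ⇒ blocked
+y: ray from bracket(0, 0, 1) has no placed part ⇒ clear
-z: nearest on ray is bearing@(0, 0, 0) ⇒ blocked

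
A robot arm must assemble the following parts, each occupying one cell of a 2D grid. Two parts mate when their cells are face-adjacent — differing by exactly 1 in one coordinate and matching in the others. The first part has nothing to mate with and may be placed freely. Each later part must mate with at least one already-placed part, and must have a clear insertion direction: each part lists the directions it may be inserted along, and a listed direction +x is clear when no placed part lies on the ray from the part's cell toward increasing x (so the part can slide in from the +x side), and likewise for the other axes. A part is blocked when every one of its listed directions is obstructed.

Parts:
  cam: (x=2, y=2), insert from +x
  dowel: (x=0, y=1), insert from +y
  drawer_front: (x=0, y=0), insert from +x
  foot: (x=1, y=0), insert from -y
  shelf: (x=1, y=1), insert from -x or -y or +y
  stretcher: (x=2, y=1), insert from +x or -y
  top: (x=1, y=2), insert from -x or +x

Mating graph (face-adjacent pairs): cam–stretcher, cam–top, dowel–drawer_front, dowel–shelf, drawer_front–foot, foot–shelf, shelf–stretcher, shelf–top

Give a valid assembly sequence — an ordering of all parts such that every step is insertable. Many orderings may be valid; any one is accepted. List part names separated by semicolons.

shelf; top; dowel; drawer_front; cam; stretcher; foot

1. shelf@(1, 1) [-x clear] — {shelf}
2. top@(1, 2) [-x clear] — {shelf, top}
3. dowel@(0, 1) [+y clear] — {dowel, shelf, top}
4. drawer_front@(0, 0) [+x clear] — {dowel, drawer_front, shelf, top}
5. cam@(2, 2) [+x clear] — {cam, dowel, drawer_front, shelf, top}
6. stretcher@(2, 1) [+x clear] — {cam, dowel, drawer_front, shelf, stretcher, top}
7. foot@(1, 0) [-y clear] — {cam, dowel, drawer_front, foot, shelf, stretcher, top}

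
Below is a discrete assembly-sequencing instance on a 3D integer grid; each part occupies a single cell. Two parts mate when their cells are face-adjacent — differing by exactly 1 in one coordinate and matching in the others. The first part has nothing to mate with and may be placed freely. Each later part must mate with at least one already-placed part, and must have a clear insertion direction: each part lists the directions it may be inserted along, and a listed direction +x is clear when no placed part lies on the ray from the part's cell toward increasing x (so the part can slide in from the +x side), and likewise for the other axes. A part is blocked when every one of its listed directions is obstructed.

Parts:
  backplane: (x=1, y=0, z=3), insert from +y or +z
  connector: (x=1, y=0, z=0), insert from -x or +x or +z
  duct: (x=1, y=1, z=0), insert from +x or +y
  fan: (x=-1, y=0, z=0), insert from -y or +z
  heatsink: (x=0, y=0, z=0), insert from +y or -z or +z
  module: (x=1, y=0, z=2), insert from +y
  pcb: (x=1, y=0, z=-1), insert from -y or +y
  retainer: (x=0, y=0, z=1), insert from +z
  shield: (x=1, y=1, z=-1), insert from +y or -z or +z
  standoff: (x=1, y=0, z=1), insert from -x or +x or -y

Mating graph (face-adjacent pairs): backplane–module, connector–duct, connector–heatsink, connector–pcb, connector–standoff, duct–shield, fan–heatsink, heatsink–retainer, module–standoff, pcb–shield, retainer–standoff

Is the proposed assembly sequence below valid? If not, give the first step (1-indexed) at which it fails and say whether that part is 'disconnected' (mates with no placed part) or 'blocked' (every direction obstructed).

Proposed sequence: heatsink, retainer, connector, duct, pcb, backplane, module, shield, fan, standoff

1. heatsink@(0, 0, 0) [+y clear] — {heatsink}
2. retainer@(0, 0, 1) [+z clear] — {heatsink, retainer}
3. connector@(1, 0, 0) [+x clear] — {connector, heatsink, retainer}
4. duct@(1, 1, 0) [+x clear] — {connector, duct, heatsink, retainer}
5. pcb@(1, 0, -1) [-y clear] — {connector, duct, heatsink, pcb, retainer}
6. backplane@(1, 0, 3) — no placed neighbour ⇒ disconnected

Invalid at step 6 (disconnected)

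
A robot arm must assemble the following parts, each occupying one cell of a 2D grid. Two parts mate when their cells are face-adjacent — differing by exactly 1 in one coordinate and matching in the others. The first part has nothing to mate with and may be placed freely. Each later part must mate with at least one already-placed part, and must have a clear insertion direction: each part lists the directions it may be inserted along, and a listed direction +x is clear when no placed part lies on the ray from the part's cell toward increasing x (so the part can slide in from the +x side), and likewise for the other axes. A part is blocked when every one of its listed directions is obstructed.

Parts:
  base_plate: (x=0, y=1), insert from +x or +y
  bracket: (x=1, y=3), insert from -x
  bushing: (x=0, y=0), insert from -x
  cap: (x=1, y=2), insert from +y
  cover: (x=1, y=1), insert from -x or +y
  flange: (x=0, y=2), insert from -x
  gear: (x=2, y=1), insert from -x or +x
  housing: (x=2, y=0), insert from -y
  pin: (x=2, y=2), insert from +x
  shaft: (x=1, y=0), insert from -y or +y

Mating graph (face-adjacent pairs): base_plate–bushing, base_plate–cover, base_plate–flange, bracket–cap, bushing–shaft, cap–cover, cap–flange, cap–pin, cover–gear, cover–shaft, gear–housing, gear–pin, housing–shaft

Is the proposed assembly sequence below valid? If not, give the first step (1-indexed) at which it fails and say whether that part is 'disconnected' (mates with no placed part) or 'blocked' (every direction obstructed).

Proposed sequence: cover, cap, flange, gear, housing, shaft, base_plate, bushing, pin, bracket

Invalid at step 7 (blocked)

1. cover@(1, 1) [-x clear] — {cover}
2. cap@(1, 2) [+y clear] — {cap, cover}
3. flange@(0, 2) [-x clear] — {cap, cover, flange}
4. gear@(2, 1) [+x clear] — {cap, cover, flange, gear}
5. housing@(2, 0) [-y clear] — {cap, cover, flange, gear, housing}
6. shaft@(1, 0) [-y clear] — {cap, cover, flange, gear, housing, shaft}
7. base_plate@(0, 1) — +x/+y all obstructed ⇒ blocked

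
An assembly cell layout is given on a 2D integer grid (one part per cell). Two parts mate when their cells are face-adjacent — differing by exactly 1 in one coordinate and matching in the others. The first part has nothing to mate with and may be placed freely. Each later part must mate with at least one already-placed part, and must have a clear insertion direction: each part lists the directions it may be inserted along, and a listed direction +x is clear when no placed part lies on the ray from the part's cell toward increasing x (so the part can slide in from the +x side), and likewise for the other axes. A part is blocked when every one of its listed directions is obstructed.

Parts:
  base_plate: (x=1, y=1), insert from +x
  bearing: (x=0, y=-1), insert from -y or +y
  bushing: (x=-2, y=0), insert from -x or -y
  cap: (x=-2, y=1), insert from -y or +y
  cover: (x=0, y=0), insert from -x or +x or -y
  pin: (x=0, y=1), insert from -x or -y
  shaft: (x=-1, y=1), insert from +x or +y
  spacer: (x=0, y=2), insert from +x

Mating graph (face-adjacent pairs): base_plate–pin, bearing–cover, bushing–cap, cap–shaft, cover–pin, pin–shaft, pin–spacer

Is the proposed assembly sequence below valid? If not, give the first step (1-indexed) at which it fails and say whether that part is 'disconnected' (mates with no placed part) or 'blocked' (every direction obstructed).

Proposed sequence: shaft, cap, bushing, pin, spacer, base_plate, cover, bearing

1. shaft@(-1, 1) [+x clear] — {shaft}
2. cap@(-2, 1) [-y clear] — {cap, shaft}
3. bushing@(-2, 0) [-x clear] — {bushing, cap, shaft}
4. pin@(0, 1) [-y clear] — {bushing, cap, pin, shaft}
5. spacer@(0, 2) [+x clear] — {bushing, cap, pin, shaft, spacer}
6. base_plate@(1, 1) [+x clear] — {base_plate, bushing, cap, pin, shaft, spacer}
7. cover@(0, 0) [+x clear] — {base_plate, bushing, cap, cover, pin, shaft, spacer}
8. bearing@(0, -1) [-y clear] — {base_plate, bearing, bushing, cap, cover, pin, shaft, spacer}

Valid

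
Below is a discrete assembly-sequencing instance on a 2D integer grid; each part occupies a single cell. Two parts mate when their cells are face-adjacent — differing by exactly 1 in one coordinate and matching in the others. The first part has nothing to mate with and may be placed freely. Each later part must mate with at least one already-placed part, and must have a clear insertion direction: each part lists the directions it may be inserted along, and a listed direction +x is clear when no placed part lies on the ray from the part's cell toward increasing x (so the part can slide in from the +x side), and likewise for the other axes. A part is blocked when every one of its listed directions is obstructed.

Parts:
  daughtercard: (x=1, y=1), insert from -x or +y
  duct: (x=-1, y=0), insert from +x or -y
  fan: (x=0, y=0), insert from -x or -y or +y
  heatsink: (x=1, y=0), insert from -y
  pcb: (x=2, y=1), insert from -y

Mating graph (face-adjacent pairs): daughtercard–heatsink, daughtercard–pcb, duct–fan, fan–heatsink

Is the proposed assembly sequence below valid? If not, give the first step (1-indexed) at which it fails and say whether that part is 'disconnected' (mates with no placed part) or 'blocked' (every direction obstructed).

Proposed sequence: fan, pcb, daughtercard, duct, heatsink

Invalid at step 2 (disconnected)

1. fan@(0, 0) [-x clear] — {fan}
2. pcb@(2, 1) — no placed neighbour ⇒ disconnected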